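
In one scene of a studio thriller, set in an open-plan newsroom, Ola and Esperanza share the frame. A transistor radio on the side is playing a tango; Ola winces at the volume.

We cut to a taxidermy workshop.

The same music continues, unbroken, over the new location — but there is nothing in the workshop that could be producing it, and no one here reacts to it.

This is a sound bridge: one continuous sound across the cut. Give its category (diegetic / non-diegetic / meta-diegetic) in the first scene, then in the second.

Scene one: a transistor radio is an on-screen source and Ola reacts to it → diegetic.
Scene two: there is no source in the workshop and no one hears it — it's now underscore → non-diegetic.

diegetic, non-diegetic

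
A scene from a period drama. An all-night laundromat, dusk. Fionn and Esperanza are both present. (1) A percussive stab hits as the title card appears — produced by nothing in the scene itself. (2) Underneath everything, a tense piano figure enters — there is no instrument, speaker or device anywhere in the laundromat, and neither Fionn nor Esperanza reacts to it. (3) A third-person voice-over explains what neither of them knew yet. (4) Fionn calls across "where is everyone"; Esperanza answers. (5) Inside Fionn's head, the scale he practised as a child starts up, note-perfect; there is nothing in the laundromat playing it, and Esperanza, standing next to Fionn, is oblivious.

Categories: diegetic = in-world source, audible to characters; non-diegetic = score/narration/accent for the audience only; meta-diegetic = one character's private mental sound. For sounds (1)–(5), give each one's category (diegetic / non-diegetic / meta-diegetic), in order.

(1) is non-diegetic: an editorial stinger — it belongs to the cut, not the story world.
Sound (2): it has no source in the story world and no character can hear it — it's underscore, so non-diegetic.
Sound (3): the narrator exists outside the story world, addressing only the audience, so non-diegetic.
(4) spoken by a character present in the story world → diegetic.
Sound (5): the music is a memory playing inside Fionn's mind alone; no real-world source, Esperanza can't hear it, so meta-diegetic.

non-diegetic, non-diegetic, non-diegetic, diegetic, meta-diegetic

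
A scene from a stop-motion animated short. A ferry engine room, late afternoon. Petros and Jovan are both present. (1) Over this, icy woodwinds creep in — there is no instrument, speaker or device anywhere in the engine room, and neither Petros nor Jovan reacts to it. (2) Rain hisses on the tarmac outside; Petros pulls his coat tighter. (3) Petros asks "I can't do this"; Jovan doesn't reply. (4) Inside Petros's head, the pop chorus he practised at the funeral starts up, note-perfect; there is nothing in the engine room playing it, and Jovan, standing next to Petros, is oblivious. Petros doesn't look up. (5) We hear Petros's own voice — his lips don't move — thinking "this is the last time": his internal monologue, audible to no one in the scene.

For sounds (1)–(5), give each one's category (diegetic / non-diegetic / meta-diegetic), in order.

non-diegetic, diegetic, diegetic, meta-diegetic, meta-diegetic

Sound (1): score with no on-screen or off-screen source; it exists for the audience alone, so non-diegetic.
(2) ambient/room sound belonging to the story's physical space → diegetic.
Sound (3): spoken by a character present in the story world, so diegetic.
Sound (4): remembered music, private to Petros — Jovan is oblivious because it isn't in the room, so meta-diegetic.
(5) internal monologue — inside Petros's mind, not spoken into the scene → meta-diegetic.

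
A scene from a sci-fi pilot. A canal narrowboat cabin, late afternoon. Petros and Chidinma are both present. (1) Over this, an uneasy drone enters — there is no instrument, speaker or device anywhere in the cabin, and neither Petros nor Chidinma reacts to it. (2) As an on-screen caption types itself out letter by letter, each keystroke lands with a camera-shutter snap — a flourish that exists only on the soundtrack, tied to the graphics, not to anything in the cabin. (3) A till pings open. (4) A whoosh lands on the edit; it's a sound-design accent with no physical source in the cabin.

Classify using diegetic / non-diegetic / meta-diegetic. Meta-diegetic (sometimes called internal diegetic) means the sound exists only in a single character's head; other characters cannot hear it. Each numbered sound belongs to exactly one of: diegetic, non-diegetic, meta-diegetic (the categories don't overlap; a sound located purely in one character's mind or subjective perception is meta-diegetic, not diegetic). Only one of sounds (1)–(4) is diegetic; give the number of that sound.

(1) is non-diegetic: score with no on-screen or off-screen source; it exists for the audience alone.
Sound (2): sound married to a title/caption — outside the diegesis by definition, so non-diegetic.
(3) is diegetic: a till is a real object/event in the scene's world.
(4) it's a sound-design accent with no in-world source; no one in the scene can hear it → non-diegetic.
Only (3) is diegetic.

3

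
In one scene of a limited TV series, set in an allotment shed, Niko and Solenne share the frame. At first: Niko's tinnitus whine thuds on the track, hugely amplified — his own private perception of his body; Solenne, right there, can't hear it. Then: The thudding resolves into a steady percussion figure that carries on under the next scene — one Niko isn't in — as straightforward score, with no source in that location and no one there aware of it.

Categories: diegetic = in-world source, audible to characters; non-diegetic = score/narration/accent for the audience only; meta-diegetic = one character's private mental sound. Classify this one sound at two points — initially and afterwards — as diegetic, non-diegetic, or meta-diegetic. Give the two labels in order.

meta-diegetic, non-diegetic

Initially: it's Niko's subjective body sound, inaudible to Solenne → meta-diegetic.
Afterwards: detached from Niko and playing as sourceless score over a scene he isn't in — for the audience only → non-diegetic.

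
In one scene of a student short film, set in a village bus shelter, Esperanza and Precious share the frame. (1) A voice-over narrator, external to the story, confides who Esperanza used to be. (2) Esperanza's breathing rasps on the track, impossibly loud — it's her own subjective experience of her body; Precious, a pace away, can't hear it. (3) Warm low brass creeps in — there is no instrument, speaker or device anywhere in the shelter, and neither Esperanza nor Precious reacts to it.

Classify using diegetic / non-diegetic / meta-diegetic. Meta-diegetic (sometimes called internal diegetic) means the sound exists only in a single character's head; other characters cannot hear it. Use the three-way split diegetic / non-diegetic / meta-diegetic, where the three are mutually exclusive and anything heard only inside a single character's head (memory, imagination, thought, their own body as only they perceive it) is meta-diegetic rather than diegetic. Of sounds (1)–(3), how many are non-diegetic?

Sound (1): external voice-over — not a character, not heard by anyone in the scene, so non-diegetic.
(2) is meta-diegetic: it's Esperanza's internal bodily sensation rendered as sound; only Esperanza 'hears' it.
(3) score with no on-screen or off-screen source; it exists for the audience alone → non-diegetic.
So 2 of the 3 are non-diegetic: (1), (3).

2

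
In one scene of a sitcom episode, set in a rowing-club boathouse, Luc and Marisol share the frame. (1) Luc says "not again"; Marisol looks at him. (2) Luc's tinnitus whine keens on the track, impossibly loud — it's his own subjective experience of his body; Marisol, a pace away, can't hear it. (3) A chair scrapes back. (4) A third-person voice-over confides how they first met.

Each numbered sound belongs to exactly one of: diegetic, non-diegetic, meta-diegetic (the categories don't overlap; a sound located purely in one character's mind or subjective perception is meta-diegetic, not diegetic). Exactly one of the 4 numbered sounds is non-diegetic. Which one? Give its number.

4

(1) is diegetic: spoken by a character present in the story world.
(2) is meta-diegetic: point-of-audition from inside Luc's body; not a sound in the room.
(3) is diegetic: the sound comes from a chair physically present in the location.
(4) the narrator exists outside the story world, addressing only the audience → non-diegetic.
Only (4) is non-diegetic.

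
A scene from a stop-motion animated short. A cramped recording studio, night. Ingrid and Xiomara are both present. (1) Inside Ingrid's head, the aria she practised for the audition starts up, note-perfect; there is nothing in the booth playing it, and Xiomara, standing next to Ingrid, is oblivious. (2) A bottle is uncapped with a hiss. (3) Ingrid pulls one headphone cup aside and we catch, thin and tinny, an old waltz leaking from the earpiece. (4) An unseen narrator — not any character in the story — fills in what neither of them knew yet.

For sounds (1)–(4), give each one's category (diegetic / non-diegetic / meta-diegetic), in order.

meta-diegetic, diegetic, diegetic, non-diegetic

(1) is meta-diegetic: remembered music, private to Ingrid — Xiomara is oblivious because it isn't in the room.
Sound (2): an in-world source (a bottle); characters could hear it, so diegetic.
Sound (3): the headphones are an on-screen source, so diegetic.
Sound (4): commentary laid over the scene from outside the fiction, so non-diegetic.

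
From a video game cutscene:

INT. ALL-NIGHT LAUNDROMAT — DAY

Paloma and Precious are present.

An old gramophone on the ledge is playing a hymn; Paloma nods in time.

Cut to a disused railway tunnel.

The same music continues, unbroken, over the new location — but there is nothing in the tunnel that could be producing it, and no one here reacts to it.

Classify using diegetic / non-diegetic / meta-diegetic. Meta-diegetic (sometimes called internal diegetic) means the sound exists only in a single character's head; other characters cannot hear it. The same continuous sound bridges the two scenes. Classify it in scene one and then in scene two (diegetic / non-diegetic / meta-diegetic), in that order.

diegetic, non-diegetic

Scene one: an old gramophone is an on-screen source and Paloma reacts to it → diegetic.
Scene two: there is no source in the tunnel and no one hears it — it's now underscore → non-diegetic.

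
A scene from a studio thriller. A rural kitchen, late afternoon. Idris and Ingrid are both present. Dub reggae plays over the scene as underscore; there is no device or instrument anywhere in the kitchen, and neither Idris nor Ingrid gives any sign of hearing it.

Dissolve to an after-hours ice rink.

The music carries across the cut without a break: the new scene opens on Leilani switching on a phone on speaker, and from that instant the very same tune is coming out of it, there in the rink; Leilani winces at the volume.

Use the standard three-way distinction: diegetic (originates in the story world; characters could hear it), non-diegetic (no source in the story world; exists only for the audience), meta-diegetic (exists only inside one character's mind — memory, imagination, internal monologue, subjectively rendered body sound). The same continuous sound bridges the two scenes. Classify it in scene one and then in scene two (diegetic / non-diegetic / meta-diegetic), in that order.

non-diegetic, diegetic

Scene one: there's no in-world source anywhere and no character hears it — underscore for the audience only → non-diegetic.
Scene two: once Leilani turns on a phone on speaker, the music has a real source in the story world and Leilani reacts to it → diegetic.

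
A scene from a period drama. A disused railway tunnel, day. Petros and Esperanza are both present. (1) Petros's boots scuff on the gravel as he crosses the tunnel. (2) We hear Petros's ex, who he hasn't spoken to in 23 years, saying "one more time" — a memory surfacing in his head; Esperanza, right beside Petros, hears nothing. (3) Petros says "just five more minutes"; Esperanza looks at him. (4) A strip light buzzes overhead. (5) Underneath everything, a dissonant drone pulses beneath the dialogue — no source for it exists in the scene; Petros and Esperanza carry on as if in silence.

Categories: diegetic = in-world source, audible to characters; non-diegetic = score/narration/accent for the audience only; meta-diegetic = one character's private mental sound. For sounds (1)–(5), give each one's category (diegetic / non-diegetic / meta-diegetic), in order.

diegetic, meta-diegetic, diegetic, diegetic, non-diegetic

Sound (1): it's the physical sound of Petros moving in the space, so diegetic.
Sound (2): a remembered line, private to Petros — not present in the room, not audible to Esperanza, so meta-diegetic.
(3) spoken by a character present in the story world → diegetic.
Sound (4): it's the actual ambient sound of the location, so diegetic.
(5) nothing in the tunnel produces it and the characters don't hear it — pure soundtrack → non-diegetic.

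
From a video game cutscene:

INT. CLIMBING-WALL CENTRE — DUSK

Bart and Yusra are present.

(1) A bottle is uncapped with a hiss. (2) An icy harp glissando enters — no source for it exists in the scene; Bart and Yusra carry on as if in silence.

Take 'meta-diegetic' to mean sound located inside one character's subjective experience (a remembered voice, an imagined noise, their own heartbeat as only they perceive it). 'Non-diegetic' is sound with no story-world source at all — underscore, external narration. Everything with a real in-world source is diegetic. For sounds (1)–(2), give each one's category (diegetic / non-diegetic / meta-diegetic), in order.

diegetic, non-diegetic

(1) a bottle is a real object/event in the scene's world → diegetic.
(2) is non-diegetic: nothing in the hall produces it and the characters don't hear it — pure soundtrack.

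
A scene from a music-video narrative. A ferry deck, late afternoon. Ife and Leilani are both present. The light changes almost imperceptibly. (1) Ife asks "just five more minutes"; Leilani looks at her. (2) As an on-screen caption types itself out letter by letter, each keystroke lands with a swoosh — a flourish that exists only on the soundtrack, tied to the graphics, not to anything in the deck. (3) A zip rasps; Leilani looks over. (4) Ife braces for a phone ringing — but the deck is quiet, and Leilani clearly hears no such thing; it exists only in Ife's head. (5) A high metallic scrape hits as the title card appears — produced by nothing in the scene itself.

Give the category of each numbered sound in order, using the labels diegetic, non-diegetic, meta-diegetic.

(1) is diegetic: spoken by a character present in the story world.
(2) is non-diegetic: sound married to a title/caption — outside the diegesis by definition.
(3) a zip is a real object/event in the scene's world → diegetic.
(4) the sound is imagined by Ife; nothing in the story world is producing it and Leilani can't hear it → meta-diegetic.
(5) nothing in the scene produces it; it's an accent added for the audience → non-diegetic.

diegetic, non-diegetic, diegetic, meta-diegetic, non-diegetic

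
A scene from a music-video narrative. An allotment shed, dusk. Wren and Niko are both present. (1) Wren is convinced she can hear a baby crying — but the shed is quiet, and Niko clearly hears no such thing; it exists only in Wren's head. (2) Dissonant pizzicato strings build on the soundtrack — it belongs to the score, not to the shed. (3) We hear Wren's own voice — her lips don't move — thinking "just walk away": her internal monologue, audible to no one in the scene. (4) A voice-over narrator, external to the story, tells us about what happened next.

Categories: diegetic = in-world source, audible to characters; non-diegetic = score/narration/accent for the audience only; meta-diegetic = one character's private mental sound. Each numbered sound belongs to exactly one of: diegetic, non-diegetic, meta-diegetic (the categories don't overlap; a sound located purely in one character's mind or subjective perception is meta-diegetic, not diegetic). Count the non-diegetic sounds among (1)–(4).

2

(1) Wren alone 'hears' it — an imagined sound, not present in the space → meta-diegetic.
(2) is non-diegetic: score with no on-screen or off-screen source; it exists for the audience alone.
(3) is meta-diegetic: internal monologue — inside Wren's mind, not spoken into the scene.
Sound (4): external voice-over — not a character, not heard by anyone in the scene, so non-diegetic.
So 2 of the 4 are non-diegetic: (2), (4).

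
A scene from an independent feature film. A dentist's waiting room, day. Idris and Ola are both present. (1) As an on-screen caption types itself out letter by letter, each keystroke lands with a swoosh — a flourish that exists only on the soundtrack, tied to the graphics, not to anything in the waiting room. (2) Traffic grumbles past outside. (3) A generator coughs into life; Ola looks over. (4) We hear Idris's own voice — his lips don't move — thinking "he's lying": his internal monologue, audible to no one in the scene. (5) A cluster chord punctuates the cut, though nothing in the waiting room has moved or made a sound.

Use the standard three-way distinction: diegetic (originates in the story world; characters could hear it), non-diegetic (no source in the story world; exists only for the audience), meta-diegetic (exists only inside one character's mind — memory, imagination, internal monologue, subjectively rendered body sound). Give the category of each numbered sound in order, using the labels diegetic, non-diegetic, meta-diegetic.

(1) is non-diegetic: sound married to a title/caption — outside the diegesis by definition.
(2) is diegetic: it's the actual ambient sound of the location.
(3) is diegetic: an in-world source (a generator); characters could hear it.
Sound (4): Idris's thought-voice: a private mental sound no other character can hear, so meta-diegetic.
Sound (5): nothing in the scene produces it; it's an accent added for the audience, so non-diegetic.

non-diegetic, diegetic, diegetic, meta-diegetic, non-diegetic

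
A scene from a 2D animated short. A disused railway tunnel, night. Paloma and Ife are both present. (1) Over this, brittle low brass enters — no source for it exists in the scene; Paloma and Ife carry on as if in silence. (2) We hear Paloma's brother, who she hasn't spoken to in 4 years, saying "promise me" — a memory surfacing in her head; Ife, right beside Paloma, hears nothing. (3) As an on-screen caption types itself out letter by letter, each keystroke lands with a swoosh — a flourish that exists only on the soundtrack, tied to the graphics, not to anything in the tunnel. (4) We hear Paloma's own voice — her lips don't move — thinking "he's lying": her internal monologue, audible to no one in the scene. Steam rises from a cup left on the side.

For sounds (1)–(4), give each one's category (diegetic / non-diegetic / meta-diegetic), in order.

(1) is non-diegetic: score with no on-screen or off-screen source; it exists for the audience alone.
(2) is meta-diegetic: a remembered line, private to Paloma — not present in the room, not audible to Ife.
(3) the caption isn't part of the story world, so neither is the sound tied to it → non-diegetic.
(4) is meta-diegetic: Paloma's thought-voice: a private mental sound no other character can hear.

non-diegetic, meta-diegetic, non-diegetic, meta-diegetic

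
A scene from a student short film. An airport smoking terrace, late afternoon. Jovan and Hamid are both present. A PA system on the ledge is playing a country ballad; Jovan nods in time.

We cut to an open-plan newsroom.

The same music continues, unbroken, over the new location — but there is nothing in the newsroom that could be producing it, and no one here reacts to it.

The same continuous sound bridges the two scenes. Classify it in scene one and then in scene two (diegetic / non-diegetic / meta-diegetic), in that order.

Scene one: a PA system is an on-screen source and Jovan reacts to it → diegetic.
Scene two: there is no source in the newsroom and no one hears it — it's now underscore → non-diegetic.

diegetic, non-diegetic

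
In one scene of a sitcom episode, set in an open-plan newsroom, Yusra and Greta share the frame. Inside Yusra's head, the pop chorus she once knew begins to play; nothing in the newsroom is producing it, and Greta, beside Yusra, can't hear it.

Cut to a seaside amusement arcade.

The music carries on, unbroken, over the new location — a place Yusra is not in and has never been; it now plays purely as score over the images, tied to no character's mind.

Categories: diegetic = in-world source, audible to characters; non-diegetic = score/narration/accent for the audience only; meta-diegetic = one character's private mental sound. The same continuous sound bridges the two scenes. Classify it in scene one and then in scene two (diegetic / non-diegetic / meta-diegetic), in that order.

Scene one: the music exists only inside Yusra's mind; Greta can't hear it → meta-diegetic.
Scene two: it's detached from Yusra entirely and plays over unrelated images with no in-world source — conventional underscore → non-diegetic.

meta-diegetic, non-diegetic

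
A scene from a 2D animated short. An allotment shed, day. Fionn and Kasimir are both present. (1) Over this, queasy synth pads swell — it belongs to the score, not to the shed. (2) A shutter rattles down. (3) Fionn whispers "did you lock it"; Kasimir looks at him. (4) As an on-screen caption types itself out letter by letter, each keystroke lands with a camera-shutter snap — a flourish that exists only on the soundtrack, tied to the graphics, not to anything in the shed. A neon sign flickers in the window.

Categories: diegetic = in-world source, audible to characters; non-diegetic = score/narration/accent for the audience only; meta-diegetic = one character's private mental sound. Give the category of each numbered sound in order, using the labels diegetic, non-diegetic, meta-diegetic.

non-diegetic, diegetic, diegetic, non-diegetic

(1) score with no on-screen or off-screen source; it exists for the audience alone → non-diegetic.
(2) the sound comes from a shutter physically present in the location → diegetic.
(3) on-screen dialogue — Fionn speaks and Kasimir is there to hear → diegetic.
(4) it accompanies on-screen graphics, not anything inside the story world → non-diegetic.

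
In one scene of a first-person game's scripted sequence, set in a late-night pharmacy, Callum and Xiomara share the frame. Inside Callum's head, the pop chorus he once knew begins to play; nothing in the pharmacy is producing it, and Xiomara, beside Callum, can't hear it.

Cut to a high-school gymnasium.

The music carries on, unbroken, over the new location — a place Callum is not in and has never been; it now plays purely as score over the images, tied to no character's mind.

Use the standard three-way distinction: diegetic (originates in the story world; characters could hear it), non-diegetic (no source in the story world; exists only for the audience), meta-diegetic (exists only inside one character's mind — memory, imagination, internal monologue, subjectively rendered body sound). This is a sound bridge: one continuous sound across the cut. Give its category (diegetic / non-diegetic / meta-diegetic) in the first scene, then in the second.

meta-diegetic, non-diegetic

Scene one: the music exists only inside Callum's mind; Xiomara can't hear it → meta-diegetic.
Scene two: it's detached from Callum entirely and plays over unrelated images with no in-world source — conventional underscore → non-diegetic.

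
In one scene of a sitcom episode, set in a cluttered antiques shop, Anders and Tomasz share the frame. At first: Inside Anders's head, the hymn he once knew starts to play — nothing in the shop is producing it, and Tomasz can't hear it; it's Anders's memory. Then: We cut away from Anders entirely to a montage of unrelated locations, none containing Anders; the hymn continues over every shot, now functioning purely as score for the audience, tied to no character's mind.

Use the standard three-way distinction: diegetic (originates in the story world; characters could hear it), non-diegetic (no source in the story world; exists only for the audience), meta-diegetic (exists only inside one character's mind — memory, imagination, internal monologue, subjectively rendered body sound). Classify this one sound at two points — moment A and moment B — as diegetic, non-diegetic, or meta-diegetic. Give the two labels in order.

Moment A: the music lives inside Anders's mind alone; Tomasz can't hear it → meta-diegetic.
Moment B: once it plays over shots Anders isn't in, detached from any character's subjectivity, it's conventional underscore → non-diegetic.

meta-diegetic, non-diegetic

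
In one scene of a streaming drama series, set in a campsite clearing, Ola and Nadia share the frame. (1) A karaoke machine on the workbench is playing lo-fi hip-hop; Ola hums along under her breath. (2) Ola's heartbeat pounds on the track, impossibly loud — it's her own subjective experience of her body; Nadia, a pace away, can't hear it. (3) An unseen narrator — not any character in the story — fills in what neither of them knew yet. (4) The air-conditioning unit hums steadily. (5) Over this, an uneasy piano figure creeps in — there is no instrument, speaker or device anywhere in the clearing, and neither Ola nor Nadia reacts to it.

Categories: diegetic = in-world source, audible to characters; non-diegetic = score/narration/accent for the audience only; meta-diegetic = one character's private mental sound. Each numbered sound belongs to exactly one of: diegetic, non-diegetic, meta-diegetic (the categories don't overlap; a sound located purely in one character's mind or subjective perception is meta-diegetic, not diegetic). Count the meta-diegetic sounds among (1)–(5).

1

(1) is diegetic: the music comes from an on-screen device that Ola responds to.
(2) it's Ola's internal bodily sensation rendered as sound; only Ola 'hears' it → meta-diegetic.
Sound (3): the narrator exists outside the story world, addressing only the audience, so non-diegetic.
Sound (4): it's the actual ambient sound of the location, so diegetic.
(5) is non-diegetic: score with no on-screen or off-screen source; it exists for the audience alone.
So 1 of the 5 is meta-diegetic: (2).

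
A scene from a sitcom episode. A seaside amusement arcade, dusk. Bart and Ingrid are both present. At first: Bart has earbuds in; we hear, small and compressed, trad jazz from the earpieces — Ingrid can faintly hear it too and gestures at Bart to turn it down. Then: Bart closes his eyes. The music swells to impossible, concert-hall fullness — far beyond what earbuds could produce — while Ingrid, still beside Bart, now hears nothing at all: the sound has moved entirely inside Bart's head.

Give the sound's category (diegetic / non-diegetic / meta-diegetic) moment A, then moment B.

diegetic, meta-diegetic

Moment A: the earbuds are a physical source both characters can hear → diegetic.
Moment B: the music now exists only as Bart's subjective experience; Ingrid can no longer hear it → meta-diegetic.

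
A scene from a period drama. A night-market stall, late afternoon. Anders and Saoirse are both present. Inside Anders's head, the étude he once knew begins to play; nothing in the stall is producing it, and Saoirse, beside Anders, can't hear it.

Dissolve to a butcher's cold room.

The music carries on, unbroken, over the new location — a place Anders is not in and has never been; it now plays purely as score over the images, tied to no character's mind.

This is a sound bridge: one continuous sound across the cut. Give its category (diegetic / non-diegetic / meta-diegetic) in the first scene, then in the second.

Scene one: the music exists only inside Anders's mind; Saoirse can't hear it → meta-diegetic.
Scene two: it's detached from Anders entirely and plays over unrelated images with no in-world source — conventional underscore → non-diegetic.

meta-diegetic, non-diegetic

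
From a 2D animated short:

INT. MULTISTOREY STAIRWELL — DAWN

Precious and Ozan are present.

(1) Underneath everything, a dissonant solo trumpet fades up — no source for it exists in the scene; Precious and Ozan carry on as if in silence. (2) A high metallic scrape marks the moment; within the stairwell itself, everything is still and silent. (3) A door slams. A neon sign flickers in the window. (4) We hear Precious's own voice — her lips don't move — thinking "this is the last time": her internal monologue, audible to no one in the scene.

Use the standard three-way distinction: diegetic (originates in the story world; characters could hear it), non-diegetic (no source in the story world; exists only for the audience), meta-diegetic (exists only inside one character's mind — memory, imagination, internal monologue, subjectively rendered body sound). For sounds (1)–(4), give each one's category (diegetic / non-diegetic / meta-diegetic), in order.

(1) is non-diegetic: nothing in the stairwell produces it and the characters don't hear it — pure soundtrack.
(2) is non-diegetic: nothing in the scene produces it; it's an accent added for the audience.
(3) the sound comes from a door physically present in the location → diegetic.
Sound (4): internal monologue — inside Precious's mind, not spoken into the scene, so meta-diegetic.

non-diegetic, non-diegetic, diegetic, meta-diegetic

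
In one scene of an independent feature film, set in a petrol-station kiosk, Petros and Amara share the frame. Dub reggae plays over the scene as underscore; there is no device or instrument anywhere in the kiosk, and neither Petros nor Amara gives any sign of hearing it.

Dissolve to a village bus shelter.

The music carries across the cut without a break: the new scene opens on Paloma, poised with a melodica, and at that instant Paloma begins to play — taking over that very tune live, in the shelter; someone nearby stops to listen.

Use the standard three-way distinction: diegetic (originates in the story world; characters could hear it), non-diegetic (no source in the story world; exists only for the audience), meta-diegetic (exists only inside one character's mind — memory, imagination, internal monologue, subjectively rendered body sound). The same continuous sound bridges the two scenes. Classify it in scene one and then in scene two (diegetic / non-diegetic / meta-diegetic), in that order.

non-diegetic, diegetic

Scene one: there's no in-world source anywhere and no character hears it — underscore for the audience only → non-diegetic.
Scene two: from the moment Paloma starts playing, the tune is being performed on a melodica inside the story world and another character hears it → diegetic.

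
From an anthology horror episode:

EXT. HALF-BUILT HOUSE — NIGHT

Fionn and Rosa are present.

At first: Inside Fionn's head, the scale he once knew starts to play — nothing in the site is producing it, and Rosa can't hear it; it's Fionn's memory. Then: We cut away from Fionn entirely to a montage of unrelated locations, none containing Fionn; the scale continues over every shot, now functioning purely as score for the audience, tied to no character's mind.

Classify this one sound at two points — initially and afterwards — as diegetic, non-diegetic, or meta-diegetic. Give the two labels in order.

Initially: the music lives inside Fionn's mind alone; Rosa can't hear it → meta-diegetic.
Afterwards: once it plays over shots Fionn isn't in, detached from any character's subjectivity, it's conventional underscore → non-diegetic.

meta-diegetic, non-diegetic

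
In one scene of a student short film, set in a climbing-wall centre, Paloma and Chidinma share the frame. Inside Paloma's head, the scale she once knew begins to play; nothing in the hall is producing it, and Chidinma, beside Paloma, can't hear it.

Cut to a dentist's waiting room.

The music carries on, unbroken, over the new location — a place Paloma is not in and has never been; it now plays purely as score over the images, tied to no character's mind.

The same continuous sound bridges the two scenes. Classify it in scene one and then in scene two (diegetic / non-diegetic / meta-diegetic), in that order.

meta-diegetic, non-diegetic

Scene one: the music exists only inside Paloma's mind; Chidinma can't hear it → meta-diegetic.
Scene two: it's detached from Paloma entirely and plays over unrelated images with no in-world source — conventional underscore → non-diegetic.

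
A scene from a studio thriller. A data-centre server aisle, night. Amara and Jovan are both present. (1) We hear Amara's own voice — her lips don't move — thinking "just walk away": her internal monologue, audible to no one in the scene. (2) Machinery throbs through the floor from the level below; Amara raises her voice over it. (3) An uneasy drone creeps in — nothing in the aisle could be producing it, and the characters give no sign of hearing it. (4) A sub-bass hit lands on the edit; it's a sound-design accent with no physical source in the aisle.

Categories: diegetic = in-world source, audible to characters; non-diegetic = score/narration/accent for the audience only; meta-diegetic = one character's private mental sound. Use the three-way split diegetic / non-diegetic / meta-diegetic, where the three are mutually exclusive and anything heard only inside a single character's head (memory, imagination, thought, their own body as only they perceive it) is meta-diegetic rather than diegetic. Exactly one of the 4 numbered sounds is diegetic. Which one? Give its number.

Sound (1): it's Amara's unspoken thought, heard only by the audience via her subjectivity, so meta-diegetic.
Sound (2): ambient/room sound belonging to the story's physical space, so diegetic.
(3) score with no on-screen or off-screen source; it exists for the audience alone → non-diegetic.
Sound (4): nothing in the scene produces it; it's an accent added for the audience, so non-diegetic.
Only (2) is diegetic.

2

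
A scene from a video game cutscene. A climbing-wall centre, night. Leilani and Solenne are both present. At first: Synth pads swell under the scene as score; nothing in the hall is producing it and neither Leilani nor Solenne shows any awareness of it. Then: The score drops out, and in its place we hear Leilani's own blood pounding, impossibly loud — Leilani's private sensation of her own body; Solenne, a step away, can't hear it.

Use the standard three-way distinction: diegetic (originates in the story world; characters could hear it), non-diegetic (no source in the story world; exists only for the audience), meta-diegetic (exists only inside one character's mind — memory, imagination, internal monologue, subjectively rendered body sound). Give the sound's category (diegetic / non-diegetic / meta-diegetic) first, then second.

First: underscore with no in-world source, inaudible to the characters → non-diegetic.
Second: the body sound is Leilani's subjective perception alone — Solenne can't hear it → meta-diegetic.

non-diegetic, meta-diegetic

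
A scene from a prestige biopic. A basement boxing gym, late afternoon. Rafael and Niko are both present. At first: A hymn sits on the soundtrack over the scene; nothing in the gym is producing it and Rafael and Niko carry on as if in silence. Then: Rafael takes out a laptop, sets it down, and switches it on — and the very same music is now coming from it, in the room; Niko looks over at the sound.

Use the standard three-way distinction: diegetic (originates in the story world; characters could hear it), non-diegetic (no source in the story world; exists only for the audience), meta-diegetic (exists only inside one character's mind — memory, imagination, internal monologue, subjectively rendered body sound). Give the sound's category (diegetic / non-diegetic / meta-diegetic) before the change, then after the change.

non-diegetic, diegetic

Before the change: no in-world source exists and no character can hear it — underscore → non-diegetic.
After the change: a laptop is now a real source in the story world and the characters hear it → diegetic.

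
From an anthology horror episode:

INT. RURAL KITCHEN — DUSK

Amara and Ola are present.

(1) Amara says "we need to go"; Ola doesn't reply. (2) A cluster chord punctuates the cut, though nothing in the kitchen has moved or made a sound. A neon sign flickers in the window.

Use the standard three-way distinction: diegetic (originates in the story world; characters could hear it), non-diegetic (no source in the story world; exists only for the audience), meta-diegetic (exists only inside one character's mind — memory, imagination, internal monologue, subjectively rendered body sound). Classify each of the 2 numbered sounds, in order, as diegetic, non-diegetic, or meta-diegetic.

diegetic, non-diegetic

(1) spoken by a character present in the story world → diegetic.
(2) an editorial stinger — it belongs to the cut, not the story world → non-diegetic.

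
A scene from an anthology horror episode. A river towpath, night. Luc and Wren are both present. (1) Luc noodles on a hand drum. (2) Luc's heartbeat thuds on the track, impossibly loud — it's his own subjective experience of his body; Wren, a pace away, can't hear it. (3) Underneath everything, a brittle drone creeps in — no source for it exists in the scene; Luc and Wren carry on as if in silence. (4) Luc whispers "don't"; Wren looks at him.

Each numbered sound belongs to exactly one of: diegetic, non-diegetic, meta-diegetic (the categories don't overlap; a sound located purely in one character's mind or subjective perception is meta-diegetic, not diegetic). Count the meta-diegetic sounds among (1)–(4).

Sound (1): the instrument and the performer are both in the scene, so diegetic.
(2) it's Luc's internal bodily sensation rendered as sound; only Luc 'hears' it → meta-diegetic.
(3) is non-diegetic: nothing in the towpath produces it and the characters don't hear it — pure soundtrack.
Sound (4): on-screen dialogue — Luc speaks and Wren is there to hear, so diegetic.
Meta-diegetic: (2) — that's 1.

1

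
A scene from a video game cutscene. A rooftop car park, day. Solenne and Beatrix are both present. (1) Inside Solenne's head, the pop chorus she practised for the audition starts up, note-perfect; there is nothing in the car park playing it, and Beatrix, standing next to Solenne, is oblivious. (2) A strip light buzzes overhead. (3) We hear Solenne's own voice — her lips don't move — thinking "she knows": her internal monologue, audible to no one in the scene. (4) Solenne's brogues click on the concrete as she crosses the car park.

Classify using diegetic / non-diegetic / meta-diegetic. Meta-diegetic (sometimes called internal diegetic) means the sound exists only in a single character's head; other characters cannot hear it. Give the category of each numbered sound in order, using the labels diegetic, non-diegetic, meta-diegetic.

(1) is meta-diegetic: the music is a memory playing inside Solenne's mind alone; no real-world source, Beatrix can't hear it.
(2) is diegetic: it's the actual ambient sound of the location.
(3) is meta-diegetic: it's Solenne's unspoken thought, heard only by the audience via her subjectivity.
(4) is diegetic: Solenne's footsteps are produced in the story world.

meta-diegetic, diegetic, meta-diegetic, diegetic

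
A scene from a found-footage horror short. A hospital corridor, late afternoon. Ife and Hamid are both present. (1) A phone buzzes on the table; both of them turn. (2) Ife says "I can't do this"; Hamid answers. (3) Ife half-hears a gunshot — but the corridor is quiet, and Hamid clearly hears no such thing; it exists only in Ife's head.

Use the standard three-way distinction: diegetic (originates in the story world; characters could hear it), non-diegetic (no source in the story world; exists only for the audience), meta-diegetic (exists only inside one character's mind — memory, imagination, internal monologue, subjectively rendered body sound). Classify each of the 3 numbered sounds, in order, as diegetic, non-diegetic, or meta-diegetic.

diegetic, diegetic, meta-diegetic

(1) is diegetic: the sound comes from a phone physically present in the location.
Sound (2): on-screen dialogue — Ife speaks and Hamid is there to hear, so diegetic.
(3) Ife alone 'hears' it — an imagined sound, not present in the space → meta-diegetic.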